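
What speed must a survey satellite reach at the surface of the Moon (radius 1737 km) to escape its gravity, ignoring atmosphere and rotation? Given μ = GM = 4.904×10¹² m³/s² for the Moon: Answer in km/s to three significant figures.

r = R = 1.737×10⁶ m.
Escape speed v_esc = √(2μ/r) = √(2 × 4.904×10¹² / 1.737×10⁶) = √(5.647×10⁶) = 2376 m/s.
= 2.376 km/s.

v_esc ≈ 2.38 km/s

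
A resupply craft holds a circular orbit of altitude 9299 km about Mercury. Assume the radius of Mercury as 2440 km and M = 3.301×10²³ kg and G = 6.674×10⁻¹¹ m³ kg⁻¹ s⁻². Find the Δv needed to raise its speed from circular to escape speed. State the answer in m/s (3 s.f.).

μ = GM = 6.674×10⁻¹¹ × 3.301×10²³ = 2.203×10¹³ m³/s².
r = 2440 + 9299 = 11739 km = 1.1739×10⁷ m.
Circular speed v_c = √(μ/r) = 1370 m/s.
Escape speed v_esc = √(2μ/r) = √2 × v_c = 1937 m/s.
Δv = v_esc − v_c = 567.4 m/s.

Δv ≈ 567 m/s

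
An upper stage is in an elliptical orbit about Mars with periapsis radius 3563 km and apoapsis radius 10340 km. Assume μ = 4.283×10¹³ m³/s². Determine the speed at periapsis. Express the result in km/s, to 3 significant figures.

Semi-major axis a = (r_p + r_a)/2 = 6951.5 km = 6.952×10⁶ m.
Vis-viva: v² = μ(2/r − 1/a) = 4.283×10¹³ × (5.613×10⁻⁷ − 1.439×10⁻⁷) = 1.788×10⁷ m²/s².
v = 4229 m/s = 4.229 km/s.

v ≈ 4.23 km/s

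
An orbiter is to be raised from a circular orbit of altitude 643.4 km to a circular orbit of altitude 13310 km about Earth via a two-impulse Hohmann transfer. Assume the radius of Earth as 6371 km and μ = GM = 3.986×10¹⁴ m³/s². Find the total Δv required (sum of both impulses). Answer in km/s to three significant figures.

r₁ = 6371 + 643.4 = 7014.4 km = 7.0144×10⁶ m.
r₂ = 6371 + 13310 = 19681 km = 1.9681×10⁷ m.
Transfer ellipse a_t = (r₁ + r₂)/2 = 1.335×10⁷ m.
At r₁: circular v_c1 = √(μ/r₁) = 7538 m/s; transfer-perigee v_p = √[μ(2/r₁ − 1/a_t)] = 9154 m/s.
Δv₁ = v_p − v_c1 = 1615 m/s.
At r₂: circular v_c2 = √(μ/r₂) = 4500 m/s; transfer-apogee v_a = √[μ(2/r₂ − 1/a_t)] = 3262 m/s.
Δv₂ = v_c2 − v_a = 1238 m/s.
Total Δv = Δv₁ + Δv₂ = 2853 m/s = 2.853 km/s.

Δv_total ≈ 2.85 km/s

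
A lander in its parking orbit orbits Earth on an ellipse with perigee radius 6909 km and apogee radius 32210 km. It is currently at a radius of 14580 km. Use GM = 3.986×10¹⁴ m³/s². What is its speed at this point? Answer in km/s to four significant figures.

v ≈ 5.857 km/s

Semi-major axis a = (r_p + r_a)/2 = 19560 km = 1.956×10⁷ m.
Vis-viva: v² = μ(2/r − 1/a) = 3.986×10¹⁴ × (1.372×10⁻⁷ − 5.113×10⁻⁸) = 3.430×10⁷ m²/s².
v = 5857 m/s = 5.857 km/s.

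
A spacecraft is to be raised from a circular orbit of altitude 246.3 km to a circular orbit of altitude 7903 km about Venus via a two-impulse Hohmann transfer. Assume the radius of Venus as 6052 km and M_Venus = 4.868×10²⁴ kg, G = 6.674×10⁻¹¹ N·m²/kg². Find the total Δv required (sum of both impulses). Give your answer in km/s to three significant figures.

μ = GM = 6.674×10⁻¹¹ × 4.868×10²⁴ = 3.249×10¹⁴ m³/s².
r₁ = 6052 + 246.3 = 6298.3 km = 6.2983×10⁶ m.
r₂ = 6052 + 7903 = 13955 km = 1.3955×10⁷ m.
Transfer ellipse a_t = (r₁ + r₂)/2 = 1.013×10⁷ m.
At r₁: circular v_c1 = √(μ/r₁) = 7182 m/s; transfer-periapsis v_p = √[μ(2/r₁ − 1/a_t)] = 8431 m/s.
Δv₁ = v_p − v_c1 = 1249 m/s.
At r₂: circular v_c2 = √(μ/r₂) = 4825 m/s; transfer-apoapsis v_a = √[μ(2/r₂ − 1/a_t)] = 3805 m/s.
Δv₂ = v_c2 − v_a = 1020 m/s.
Total Δv = Δv₁ + Δv₂ = 2269 m/s = 2.269 km/s.

Δv_total ≈ 2.27 km/s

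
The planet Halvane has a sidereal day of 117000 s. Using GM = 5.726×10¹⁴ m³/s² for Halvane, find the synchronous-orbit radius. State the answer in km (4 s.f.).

A synchronous orbit has period T, so by Kepler's third law a = (μT²/4π²)^(1/3).
μT²/4π² = 5.726×10¹⁴ × (1.170×10⁵)² / 39.48 = 1.985×10²³ m³.
a = 5.834×10⁷ m = 58338 km.

r_sync ≈ 58340 km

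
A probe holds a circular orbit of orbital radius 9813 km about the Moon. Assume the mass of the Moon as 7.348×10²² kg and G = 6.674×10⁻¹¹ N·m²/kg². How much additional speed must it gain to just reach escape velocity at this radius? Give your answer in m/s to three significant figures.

Δv ≈ 293 m/s

μ = GM = 6.674×10⁻¹¹ × 7.348×10²² = 4.904×10¹² m³/s².
r = 9813 km = 9.813×10⁶ m.
Circular speed v_c = √(μ/r) = 706.9 m/s.
Escape speed v_esc = √(2μ/r) = √2 × v_c = 999.8 m/s.
Δv = v_esc − v_c = 292.8 m/s.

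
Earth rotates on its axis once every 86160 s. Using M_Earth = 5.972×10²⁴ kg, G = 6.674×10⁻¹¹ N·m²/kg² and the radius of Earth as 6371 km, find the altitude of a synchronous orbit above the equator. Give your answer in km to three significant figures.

μ = GM = 6.674×10⁻¹¹ × 5.972×10²⁴ = 3.986×10¹⁴ m³/s².
A synchronous orbit has period T, so by Kepler's third law a = (μT²/4π²)^(1/3).
μT²/4π² = 3.986×10¹⁴ × (8.616×10⁴)² / 39.48 = 7.495×10²² m³.
a = 4.216×10⁷ m = 42162 km.
Altitude h = a − R = 42162 − 6371 = 35791 km.

h_sync ≈ 35800 km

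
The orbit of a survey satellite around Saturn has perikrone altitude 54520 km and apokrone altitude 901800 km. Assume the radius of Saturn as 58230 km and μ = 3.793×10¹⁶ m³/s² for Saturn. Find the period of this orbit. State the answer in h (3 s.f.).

r_p = 58230 + 54520 = 112750 km = 1.1275×10⁸ m.
r_a = 58230 + 901800 = 960030 km = 9.6003×10⁸ m.
Semi-major axis a = (r_p + r_a)/2 = (1.1275×10⁵ + 9.6003×10⁵)/2 = 5.3639×10⁵ km = 5.364×10⁸ m.
By Kepler's third law T = 2π√(a³/μ) = 2π × 6.379×10⁴ = 4.008×10⁵ s.
= 111.3 h.

T ≈ 111 h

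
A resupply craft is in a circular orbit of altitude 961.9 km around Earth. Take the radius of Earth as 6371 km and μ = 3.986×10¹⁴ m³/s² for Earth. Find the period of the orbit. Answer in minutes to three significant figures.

r = 6371 + 961.9 = 7332.9 km = 7.3329×10⁶ m.
Kepler's third law: T = 2π√(r³/μ) = 2π√((7.333×10⁶)³ / 3.986×10¹⁴).
r³/μ = 9.892×10⁵ s², so T = 2π × 9.946×10² = 6.249×10³ s.
Converting: 6.249×10³ s ÷ 60.00 = 104.2 minutes.

T ≈ 104 minutes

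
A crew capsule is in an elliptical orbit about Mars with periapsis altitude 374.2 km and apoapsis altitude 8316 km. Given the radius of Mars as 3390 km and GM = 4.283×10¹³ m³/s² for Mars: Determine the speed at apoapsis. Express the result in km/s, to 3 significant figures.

v ≈ 1.33 km/s

r_p = 3390 + 374.2 = 3764.2 km = 3.7642×10⁶ m.
r_a = 3390 + 8316 = 11706 km = 1.1706×10⁷ m.
Semi-major axis a = (r_p + r_a)/2 = 7735.1 km = 7.735×10⁶ m.
Vis-viva: v² = μ(2/r − 1/a) = 4.283×10¹³ × (1.709×10⁻⁷ − 1.293×10⁻⁷) = 1.781×10⁶ m²/s².
v = 1334 m/s = 1.334 km/s.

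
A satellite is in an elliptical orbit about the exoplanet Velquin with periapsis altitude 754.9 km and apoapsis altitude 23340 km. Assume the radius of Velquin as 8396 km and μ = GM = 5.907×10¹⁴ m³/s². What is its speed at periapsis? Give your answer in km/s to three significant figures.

v ≈ 10.0 km/s

r_p = 8396 + 754.9 = 9150.9 km = 9.1509×10⁶ m.
r_a = 8396 + 23340 = 31736 km = 3.1736×10⁷ m.
Semi-major axis a = (r_p + r_a)/2 = 20443 km = 2.044×10⁷ m.
Vis-viva: v² = μ(2/r − 1/a) = 5.907×10¹⁴ × (2.186×10⁻⁷ − 4.892×10⁻⁸) = 1.002×10⁸ m²/s².
v = 10010 m/s = 10.01 km/s.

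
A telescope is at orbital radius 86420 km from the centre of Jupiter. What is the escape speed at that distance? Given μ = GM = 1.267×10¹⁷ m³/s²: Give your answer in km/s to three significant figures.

v_esc ≈ 54.1 km/s

r = 86420 km = 8.642×10⁷ m.
Escape speed v_esc = √(2μ/r) = √(2 × 1.267×10¹⁷ / 8.642×10⁷) = √(2.932×10⁹) = 54150 m/s.
= 54.15 km/s.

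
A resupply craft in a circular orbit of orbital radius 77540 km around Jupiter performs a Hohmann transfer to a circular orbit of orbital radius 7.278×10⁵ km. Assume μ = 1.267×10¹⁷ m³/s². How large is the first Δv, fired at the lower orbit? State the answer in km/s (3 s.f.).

r₁ = 77540 km = 7.754×10⁷ m.
r₂ = 7.278×10⁵ km = 7.278×10⁸ m.
Transfer ellipse a_t = (r₁ + r₂)/2 = 4.027×10⁸ m.
At r₁: circular v_c1 = √(μ/r₁) = 40420 m/s; transfer-perijove v_p = √[μ(2/r₁ − 1/a_t)] = 54340 m/s.
Δv₁ = v_p − v_c1 = 13920 m/s.
= 13.92 km/s.

Δv ≈ 13.9 km/s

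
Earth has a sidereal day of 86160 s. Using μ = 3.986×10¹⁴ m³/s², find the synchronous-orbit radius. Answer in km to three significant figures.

A synchronous orbit has period T, so by Kepler's third law a = (μT²/4π²)^(1/3).
μT²/4π² = 3.986×10¹⁴ × (8.616×10⁴)² / 39.48 = 7.495×10²² m³.
a = 4.216×10⁷ m = 42163 km.

r_sync ≈ 42200 km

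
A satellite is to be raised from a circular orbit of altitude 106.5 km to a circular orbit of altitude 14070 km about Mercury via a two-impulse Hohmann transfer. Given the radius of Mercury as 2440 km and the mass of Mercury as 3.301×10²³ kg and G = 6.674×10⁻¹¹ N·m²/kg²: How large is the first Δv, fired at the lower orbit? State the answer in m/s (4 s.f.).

μ = GM = 6.674×10⁻¹¹ × 3.301×10²³ = 2.203×10¹³ m³/s².
r₁ = 2440 + 106.5 = 2546.5 km = 2.5465×10⁶ m.
r₂ = 2440 + 14070 = 16510 km = 1.6510×10⁷ m.
Transfer ellipse a_t = (r₁ + r₂)/2 = 9.528×10⁶ m.
At r₁: circular v_c1 = √(μ/r₁) = 2941 m/s; transfer-periherm v_p = √[μ(2/r₁ − 1/a_t)] = 3872 m/s.
Δv₁ = v_p − v_c1 = 930.5 m/s.

Δv ≈ 930.5 m/s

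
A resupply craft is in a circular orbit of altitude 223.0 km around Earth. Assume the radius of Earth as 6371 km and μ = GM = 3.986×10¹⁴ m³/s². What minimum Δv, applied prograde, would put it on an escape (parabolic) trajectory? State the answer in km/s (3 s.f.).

r = 6371 + 223.0 = 6594.0 km = 6.5940×10⁶ m.
Circular speed v_c = √(μ/r) = 7775 m/s.
Escape speed v_esc = √(2μ/r) = √2 × v_c = 11000 m/s.
Δv = v_esc − v_c = 3220 m/s = 3.220 km/s.

Δv ≈ 3.22 km/s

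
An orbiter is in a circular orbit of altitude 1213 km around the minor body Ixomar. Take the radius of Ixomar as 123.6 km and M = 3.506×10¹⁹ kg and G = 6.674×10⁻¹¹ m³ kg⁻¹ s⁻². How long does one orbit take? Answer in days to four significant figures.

T ≈ 2.323 days

μ = GM = 6.674×10⁻¹¹ × 3.506×10¹⁹ = 2.340×10⁹ m³/s².
r = 123.6 + 1213 = 1336.6 km = 1.3366×10⁶ m.
Kepler's third law: T = 2π√(r³/μ) = 2π√((1.337×10⁶)³ / 2.340×10⁹).
r³/μ = 1.020×10⁹ s², so T = 2π × 3.195×10⁴ = 2.007×10⁵ s.
Converting: 2.007×10⁵ s ÷ 86400 = 2.323 days.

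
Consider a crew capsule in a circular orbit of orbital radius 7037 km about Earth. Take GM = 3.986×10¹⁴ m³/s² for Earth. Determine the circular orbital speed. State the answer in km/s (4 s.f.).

r = 7037 km = 7.037×10⁶ m.
For a circular orbit v = √(μ/r) = √(3.986×10¹⁴ / 7.037×10⁶) = √(5.664×10⁷) = 7526 m/s.
That is 7.526 km/s.

v ≈ 7.526 km/s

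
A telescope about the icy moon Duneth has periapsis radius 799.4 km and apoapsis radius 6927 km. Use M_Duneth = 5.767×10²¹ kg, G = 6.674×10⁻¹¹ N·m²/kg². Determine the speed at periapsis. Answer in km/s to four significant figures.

v ≈ 0.9291 km/s

μ = GM = 6.674×10⁻¹¹ × 5.767×10²¹ = 3.849×10¹¹ m³/s².
Semi-major axis a = (r_p + r_a)/2 = 3863.2 km = 3.863×10⁶ m.
Vis-viva: v² = μ(2/r − 1/a) = 3.849×10¹¹ × (2.502×10⁻⁶ − 2.589×10⁻⁷) = 8.633×10⁵ m²/s².
v = 929.1 m/s = 0.9291 km/s.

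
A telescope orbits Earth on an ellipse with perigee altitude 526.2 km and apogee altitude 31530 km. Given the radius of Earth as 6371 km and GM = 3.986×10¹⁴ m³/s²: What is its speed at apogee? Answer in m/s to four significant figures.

r_p = 6371 + 526.2 = 6897.2 km = 6.8972×10⁶ m.
r_a = 6371 + 31530 = 37901 km = 3.7901×10⁷ m.
Semi-major axis a = (r_p + r_a)/2 = 22399 km = 2.240×10⁷ m.
Vis-viva: v² = μ(2/r − 1/a) = 3.986×10¹⁴ × (5.277×10⁻⁸ − 4.464×10⁻⁸) = 3.238×10⁶ m²/s².
v = 1800 m/s.

v ≈ 1800 m/s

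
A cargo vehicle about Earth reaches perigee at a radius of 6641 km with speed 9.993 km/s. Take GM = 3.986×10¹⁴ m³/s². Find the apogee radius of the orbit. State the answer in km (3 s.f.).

apogee radius ≈ 32900 km

r_p = 6.641×10⁶ m.
Specific energy ε = v²/2 − μ/r = -1.009×10⁷ J/kg, so a = −μ/(2ε) = 1.975×10⁷ m.
The apsides satisfy r_p + r_a = 2a, so the apogee radius is 2a − r_p = 3.286×10⁷ m = 32859 km.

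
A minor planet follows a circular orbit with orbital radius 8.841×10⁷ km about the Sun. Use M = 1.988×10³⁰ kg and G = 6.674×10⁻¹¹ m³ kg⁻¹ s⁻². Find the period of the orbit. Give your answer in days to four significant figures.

μ = GM = 6.674×10⁻¹¹ × 1.988×10³⁰ = 1.327×10²⁰ m³/s².
r = 8.841×10⁷ km = 8.841×10¹⁰ m.
Kepler's third law: T = 2π√(r³/μ) = 2π√((8.841×10¹⁰)³ / 1.327×10²⁰).
r³/μ = 5.208×10¹² s², so T = 2π × 2.282×10⁶ = 1.434×10⁷ s.
Converting: 1.434×10⁷ s ÷ 86400 = 166.0 days.

T ≈ 166.0 days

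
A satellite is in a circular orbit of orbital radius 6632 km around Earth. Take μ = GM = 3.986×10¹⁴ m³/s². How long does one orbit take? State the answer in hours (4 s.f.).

r = 6632 km = 6.632×10⁶ m.
Kepler's third law: T = 2π√(r³/μ) = 2π√((6.632×10⁶)³ / 3.986×10¹⁴).
r³/μ = 7.318×10⁵ s², so T = 2π × 8.555×10² = 5.375×10³ s.
Converting: 5.375×10³ s ÷ 3600 = 1.493 hours.

T ≈ 1.493 hours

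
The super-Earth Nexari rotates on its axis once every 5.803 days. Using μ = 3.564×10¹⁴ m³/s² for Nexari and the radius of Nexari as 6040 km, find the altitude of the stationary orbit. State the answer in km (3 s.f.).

h_sync ≈ 1.25×10⁵ km

T = 5.803 days = 5.014×10⁵ s.
A synchronous orbit has period T, so by Kepler's third law a = (μT²/4π²)^(1/3).
μT²/4π² = 3.564×10¹⁴ × (5.014×10⁵)² / 39.48 = 2.269×10²⁴ m³.
a = 1.314×10⁸ m = 1.3141×10⁵ km.
Altitude h = a − R = 1.3141×10⁵ − 6040 = 1.2537×10⁵ km.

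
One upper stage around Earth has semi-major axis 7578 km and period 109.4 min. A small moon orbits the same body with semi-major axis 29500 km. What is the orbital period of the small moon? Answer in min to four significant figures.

T₂ ≈ 840.3 min

Kepler's third law: T² ∝ a³, so T₂ = T₁ (a₂/a₁)^(3/2).
a₂/a₁ = 3.893, (a₂/a₁)^(3/2) = 7.681.
T₂ = 109.4 × 7.681 = 840.3 min.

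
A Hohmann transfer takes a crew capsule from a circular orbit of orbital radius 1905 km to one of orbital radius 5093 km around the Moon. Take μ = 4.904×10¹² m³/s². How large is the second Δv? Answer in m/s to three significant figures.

Δv ≈ 257 m/s

r₁ = 1905 km = 1.905×10⁶ m.
r₂ = 5093 km = 5.093×10⁶ m.
Transfer ellipse a_t = (r₁ + r₂)/2 = 3.499×10⁶ m.
At r₁: circular v_c1 = √(μ/r₁) = 1604 m/s; transfer-perilune v_p = √[μ(2/r₁ − 1/a_t)] = 1936 m/s.
At r₂: circular v_c2 = √(μ/r₂) = 981.3 m/s; transfer-apolune v_a = √[μ(2/r₂ − 1/a_t)] = 724.0 m/s.
Δv₂ = v_c2 − v_a = 257.2 m/s.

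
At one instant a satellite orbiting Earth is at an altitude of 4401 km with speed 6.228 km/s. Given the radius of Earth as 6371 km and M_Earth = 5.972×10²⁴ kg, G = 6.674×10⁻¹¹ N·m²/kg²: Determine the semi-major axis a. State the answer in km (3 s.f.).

μ = GM = 6.674×10⁻¹¹ × 5.972×10²⁴ = 3.986×10¹⁴ m³/s².
r = 6371 + 4401 = 10772 km = 1.077×10⁷ m.
Specific orbital energy ε = v²/2 − μ/r = (6228)²/2 − 3.986×10¹⁴/1.077×10⁷ = -1.761×10⁷ J/kg.
Since ε = −μ/(2a), a = −μ/(2ε) = 1.132×10⁷ m = 11319 km.

a ≈ 11300 km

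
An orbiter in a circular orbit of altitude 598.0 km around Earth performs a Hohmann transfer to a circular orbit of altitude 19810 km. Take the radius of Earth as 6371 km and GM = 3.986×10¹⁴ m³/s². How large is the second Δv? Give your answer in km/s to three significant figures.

r₁ = 6371 + 598.0 = 6969.0 km = 6.9690×10⁶ m.
r₂ = 6371 + 19810 = 26181 km = 2.6181×10⁷ m.
Transfer ellipse a_t = (r₁ + r₂)/2 = 1.658×10⁷ m.
At r₁: circular v_c1 = √(μ/r₁) = 7563 m/s; transfer-perigee v_p = √[μ(2/r₁ − 1/a_t)] = 9505 m/s.
At r₂: circular v_c2 = √(μ/r₂) = 3902 m/s; transfer-apogee v_a = √[μ(2/r₂ − 1/a_t)] = 2530 m/s.
Δv₂ = v_c2 − v_a = 1372 m/s.
= 1.372 km/s.

Δv ≈ 1.37 km/s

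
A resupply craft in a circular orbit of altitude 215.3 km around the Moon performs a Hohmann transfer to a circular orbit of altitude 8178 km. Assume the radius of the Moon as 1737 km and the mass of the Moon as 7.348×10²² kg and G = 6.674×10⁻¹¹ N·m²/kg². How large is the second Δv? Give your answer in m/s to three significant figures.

μ = GM = 6.674×10⁻¹¹ × 7.348×10²² = 4.904×10¹² m³/s².
r₁ = 1737 + 215.3 = 1952.3 km = 1.9523×10⁶ m.
r₂ = 1737 + 8178 = 9915.0 km = 9.9150×10⁶ m.
Transfer ellipse a_t = (r₁ + r₂)/2 = 5.934×10⁶ m.
At r₁: circular v_c1 = √(μ/r₁) = 1585 m/s; transfer-perilune v_p = √[μ(2/r₁ − 1/a_t)] = 2049 m/s.
At r₂: circular v_c2 = √(μ/r₂) = 703.3 m/s; transfer-apolune v_a = √[μ(2/r₂ − 1/a_t)] = 403.4 m/s.
Δv₂ = v_c2 − v_a = 299.9 m/s.

Δv ≈ 300 m/s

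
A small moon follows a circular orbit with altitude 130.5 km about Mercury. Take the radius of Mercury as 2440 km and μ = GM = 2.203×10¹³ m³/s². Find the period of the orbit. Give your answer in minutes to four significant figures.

r = 2440 + 130.5 = 2570.5 km = 2.5705×10⁶ m.
Kepler's third law: T = 2π√(r³/μ) = 2π√((2.570×10⁶)³ / 2.203×10¹³).
r³/μ = 7.710×10⁵ s², so T = 2π × 8.780×10² = 5.517×10³ s.
Converting: 5.517×10³ s ÷ 60.00 = 91.95 minutes.

T ≈ 91.95 minutes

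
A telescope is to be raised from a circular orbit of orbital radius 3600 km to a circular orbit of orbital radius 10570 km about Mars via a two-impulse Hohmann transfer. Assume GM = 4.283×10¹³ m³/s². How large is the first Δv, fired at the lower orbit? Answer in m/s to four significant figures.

r₁ = 3600 km = 3.600×10⁶ m.
r₂ = 10570 km = 1.057×10⁷ m.
Transfer ellipse a_t = (r₁ + r₂)/2 = 7.085×10⁶ m.
At r₁: circular v_c1 = √(μ/r₁) = 3449 m/s; transfer-periapsis v_p = √[μ(2/r₁ − 1/a_t)] = 4213 m/s.
Δv₁ = v_p − v_c1 = 763.8 m/s.

Δv ≈ 763.8 m/s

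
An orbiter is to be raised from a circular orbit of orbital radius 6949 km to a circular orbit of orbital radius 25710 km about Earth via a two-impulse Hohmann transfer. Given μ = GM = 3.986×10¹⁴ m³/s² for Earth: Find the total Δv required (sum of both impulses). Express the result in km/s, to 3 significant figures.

r₁ = 6949 km = 6.949×10⁶ m.
r₂ = 25710 km = 2.571×10⁷ m.
Transfer ellipse a_t = (r₁ + r₂)/2 = 1.633×10⁷ m.
At r₁: circular v_c1 = √(μ/r₁) = 7574 m/s; transfer-perigee v_p = √[μ(2/r₁ − 1/a_t)] = 9503 m/s.
Δv₁ = v_p − v_c1 = 1930 m/s.
At r₂: circular v_c2 = √(μ/r₂) = 3937 m/s; transfer-apogee v_a = √[μ(2/r₂ − 1/a_t)] = 2569 m/s.
Δv₂ = v_c2 − v_a = 1369 m/s.
Total Δv = Δv₁ + Δv₂ = 3298 m/s = 3.298 km/s.

Δv_total ≈ 3.30 km/s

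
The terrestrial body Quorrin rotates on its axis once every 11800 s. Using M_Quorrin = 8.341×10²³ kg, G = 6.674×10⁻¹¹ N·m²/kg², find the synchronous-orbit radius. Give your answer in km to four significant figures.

r_sync ≈ 5812 km

μ = GM = 6.674×10⁻¹¹ × 8.341×10²³ = 5.567×10¹³ m³/s².
A synchronous orbit has period T, so by Kepler's third law a = (μT²/4π²)^(1/3).
μT²/4π² = 5.567×10¹³ × (1.180×10⁴)² / 39.48 = 1.963×10²⁰ m³.
a = 5.812×10⁶ m = 5812.1 km.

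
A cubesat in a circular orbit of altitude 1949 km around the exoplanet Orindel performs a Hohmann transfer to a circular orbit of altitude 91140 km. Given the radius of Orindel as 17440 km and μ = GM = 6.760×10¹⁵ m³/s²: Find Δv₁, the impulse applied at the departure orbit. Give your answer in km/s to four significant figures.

Δv ≈ 5.652 km/s

r₁ = 17440 + 1949 = 19389 km = 1.9389×10⁷ m.
r₂ = 17440 + 91140 = 108580 km = 1.0858×10⁸ m.
Transfer ellipse a_t = (r₁ + r₂)/2 = 6.398×10⁷ m.
At r₁: circular v_c1 = √(μ/r₁) = 18670 m/s; transfer-periapsis v_p = √[μ(2/r₁ − 1/a_t)] = 24320 m/s.
Δv₁ = v_p − v_c1 = 5652 m/s.
= 5.652 km/s.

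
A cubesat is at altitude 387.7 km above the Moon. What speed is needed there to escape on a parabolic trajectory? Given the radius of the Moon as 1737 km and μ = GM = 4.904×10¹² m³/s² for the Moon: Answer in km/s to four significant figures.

v_esc ≈ 2.149 km/s

r = 1737 + 387.7 = 2124.7 km = 2.1247×10⁶ m.
Escape speed v_esc = √(2μ/r) = √(2 × 4.904×10¹² / 2.125×10⁶) = √(4.616×10⁶) = 2149 m/s.
= 2.149 km/s.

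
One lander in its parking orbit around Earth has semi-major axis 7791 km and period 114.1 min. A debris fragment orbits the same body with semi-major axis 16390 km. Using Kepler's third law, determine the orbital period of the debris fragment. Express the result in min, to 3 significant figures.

Kepler's third law: T² ∝ a³, so T₂ = T₁ (a₂/a₁)^(3/2).
a₂/a₁ = 2.104, (a₂/a₁)^(3/2) = 3.051.
T₂ = 114.1 × 3.051 = 348.1 min.

T₂ ≈ 348 min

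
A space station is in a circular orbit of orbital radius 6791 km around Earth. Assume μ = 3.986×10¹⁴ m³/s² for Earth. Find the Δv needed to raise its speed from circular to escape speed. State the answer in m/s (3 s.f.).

Δv ≈ 3170 m/s

r = 6791 km = 6.791×10⁶ m.
Circular speed v_c = √(μ/r) = 7661 m/s.
Escape speed v_esc = √(2μ/r) = √2 × v_c = 10830 m/s.
Δv = v_esc − v_c = 3173 m/s.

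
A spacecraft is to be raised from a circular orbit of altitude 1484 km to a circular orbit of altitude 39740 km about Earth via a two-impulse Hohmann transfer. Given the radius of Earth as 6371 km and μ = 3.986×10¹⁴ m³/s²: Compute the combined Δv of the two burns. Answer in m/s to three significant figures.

r₁ = 6371 + 1484 = 7855.0 km = 7.8550×10⁶ m.
r₂ = 6371 + 39740 = 46111 km = 4.6111×10⁷ m.
Transfer ellipse a_t = (r₁ + r₂)/2 = 2.698×10⁷ m.
At r₁: circular v_c1 = √(μ/r₁) = 7124 m/s; transfer-perigee v_p = √[μ(2/r₁ − 1/a_t)] = 9312 m/s.
Δv₁ = v_p − v_c1 = 2189 m/s.
At r₂: circular v_c2 = √(μ/r₂) = 2940 m/s; transfer-apogee v_a = √[μ(2/r₂ − 1/a_t)] = 1586 m/s.
Δv₂ = v_c2 − v_a = 1354 m/s.
Total Δv = Δv₁ + Δv₂ = 3542 m/s.

Δv_total ≈ 3540 m/s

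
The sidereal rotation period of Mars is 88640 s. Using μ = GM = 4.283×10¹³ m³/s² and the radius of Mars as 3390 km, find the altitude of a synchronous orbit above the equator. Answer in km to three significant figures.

h_sync ≈ 17000 km

A synchronous orbit has period T, so by Kepler's third law a = (μT²/4π²)^(1/3).
μT²/4π² = 4.283×10¹³ × (8.864×10⁴)² / 39.48 = 8.524×10²¹ m³.
a = 2.043×10⁷ m = 20428 km.
Altitude h = a − R = 20428 − 3390 = 17038 km.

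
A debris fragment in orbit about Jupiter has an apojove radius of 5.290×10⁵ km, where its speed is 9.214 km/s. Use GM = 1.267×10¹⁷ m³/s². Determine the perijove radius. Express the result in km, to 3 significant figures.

perijove radius ≈ 1.14×10⁵ km

r_a = 5.290×10⁸ m.
Specific energy ε = v²/2 − μ/r = -1.971×10⁸ J/kg, so a = −μ/(2ε) = 3.215×10⁸ m.
The apsides satisfy r_p + r_a = 2a, so the perijove radius is 2a − r_a = 1.140×10⁸ m = 1.1395×10⁵ km.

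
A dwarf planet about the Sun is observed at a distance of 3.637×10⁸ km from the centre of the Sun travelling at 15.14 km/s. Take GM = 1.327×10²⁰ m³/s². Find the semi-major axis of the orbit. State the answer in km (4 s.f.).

a ≈ 2.651×10⁸ km

r = 3.637×10¹¹ m.
Vis-viva rearranged: 1/a = 2/r − v²/μ = 5.499×10⁻¹² − 1.727×10⁻¹² = 3.772×10⁻¹² m⁻¹.
a = 2.651×10¹¹ m = 2.6513×10⁸ km.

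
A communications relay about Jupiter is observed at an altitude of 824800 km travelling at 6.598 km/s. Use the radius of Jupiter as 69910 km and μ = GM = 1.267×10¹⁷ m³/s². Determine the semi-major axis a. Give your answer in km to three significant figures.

a ≈ 5.29×10⁵ km

r = 69910 + 824800 = 8.9471×10⁵ km = 8.947×10⁸ m.
Specific orbital energy ε = v²/2 − μ/r = (6598)²/2 − 1.267×10¹⁷/8.947×10⁸ = -1.198×10⁸ J/kg.
Since ε = −μ/(2a), a = −μ/(2ε) = 5.286×10⁸ m = 5.2861×10⁵ km.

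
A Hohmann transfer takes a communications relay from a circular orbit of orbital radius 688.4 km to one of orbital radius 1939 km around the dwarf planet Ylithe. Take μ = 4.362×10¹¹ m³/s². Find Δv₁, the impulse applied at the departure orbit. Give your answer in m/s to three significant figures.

Δv ≈ 171 m/s

r₁ = 688.4 km = 6.884×10⁵ m.
r₂ = 1939 km = 1.939×10⁶ m.
Transfer ellipse a_t = (r₁ + r₂)/2 = 1.314×10⁶ m.
At r₁: circular v_c1 = √(μ/r₁) = 796.0 m/s; transfer-periapsis v_p = √[μ(2/r₁ − 1/a_t)] = 967.1 m/s.
Δv₁ = v_p − v_c1 = 171.1 m/s.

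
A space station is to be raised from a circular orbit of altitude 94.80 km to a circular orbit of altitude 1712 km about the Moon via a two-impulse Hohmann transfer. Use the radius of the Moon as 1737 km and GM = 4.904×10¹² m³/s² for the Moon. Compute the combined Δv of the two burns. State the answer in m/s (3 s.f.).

Δv_total ≈ 433 m/s

r₁ = 1737 + 94.80 = 1831.8 km = 1.8318×10⁶ m.
r₂ = 1737 + 1712 = 3449.0 km = 3.4490×10⁶ m.
Transfer ellipse a_t = (r₁ + r₂)/2 = 2.640×10⁶ m.
At r₁: circular v_c1 = √(μ/r₁) = 1636 m/s; transfer-perilune v_p = √[μ(2/r₁ − 1/a_t)] = 1870 m/s.
Δv₁ = v_p − v_c1 = 233.8 m/s.
At r₂: circular v_c2 = √(μ/r₂) = 1192 m/s; transfer-apolune v_a = √[μ(2/r₂ − 1/a_t)] = 993.2 m/s.
Δv₂ = v_c2 − v_a = 199.2 m/s.
Total Δv = Δv₁ + Δv₂ = 433.1 m/s.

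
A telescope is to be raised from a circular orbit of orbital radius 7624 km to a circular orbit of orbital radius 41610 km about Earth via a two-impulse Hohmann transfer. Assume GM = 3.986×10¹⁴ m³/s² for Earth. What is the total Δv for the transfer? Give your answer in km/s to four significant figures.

r₁ = 7624 km = 7.624×10⁶ m.
r₂ = 41610 km = 4.161×10⁷ m.
Transfer ellipse a_t = (r₁ + r₂)/2 = 2.462×10⁷ m.
At r₁: circular v_c1 = √(μ/r₁) = 7231 m/s; transfer-perigee v_p = √[μ(2/r₁ − 1/a_t)] = 9401 m/s.
Δv₁ = v_p − v_c1 = 2170 m/s.
At r₂: circular v_c2 = √(μ/r₂) = 3095 m/s; transfer-apogee v_a = √[μ(2/r₂ − 1/a_t)] = 1722 m/s.
Δv₂ = v_c2 − v_a = 1373 m/s.
Total Δv = Δv₁ + Δv₂ = 3543 m/s = 3.543 km/s.

Δv_total ≈ 3.543 km/s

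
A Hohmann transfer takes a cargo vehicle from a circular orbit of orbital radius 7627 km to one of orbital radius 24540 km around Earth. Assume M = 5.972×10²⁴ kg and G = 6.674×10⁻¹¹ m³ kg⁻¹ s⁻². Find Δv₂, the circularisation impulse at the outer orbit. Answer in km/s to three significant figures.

μ = GM = 6.674×10⁻¹¹ × 5.972×10²⁴ = 3.986×10¹⁴ m³/s².
r₁ = 7627 km = 7.627×10⁶ m.
r₂ = 24540 km = 2.454×10⁷ m.
Transfer ellipse a_t = (r₁ + r₂)/2 = 1.608×10⁷ m.
At r₁: circular v_c1 = √(μ/r₁) = 7229 m/s; transfer-perigee v_p = √[μ(2/r₁ − 1/a_t)] = 8929 m/s.
At r₂: circular v_c2 = √(μ/r₂) = 4030 m/s; transfer-apogee v_a = √[μ(2/r₂ − 1/a_t)] = 2775 m/s.
Δv₂ = v_c2 − v_a = 1255 m/s.
= 1.255 km/s.

Δv ≈ 1.25 km/s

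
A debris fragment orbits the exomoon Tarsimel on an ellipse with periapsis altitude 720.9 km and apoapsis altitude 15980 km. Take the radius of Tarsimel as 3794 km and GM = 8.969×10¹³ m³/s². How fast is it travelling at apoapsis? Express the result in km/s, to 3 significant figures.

v ≈ 1.30 km/s

r_p = 3794 + 720.9 = 4514.9 km = 4.5149×10⁶ m.
r_a = 3794 + 15980 = 19774 km = 1.9774×10⁷ m.
Semi-major axis a = (r_p + r_a)/2 = 12144 km = 1.214×10⁷ m.
Vis-viva: v² = μ(2/r − 1/a) = 8.969×10¹³ × (1.011×10⁻⁷ − 8.234×10⁻⁸) = 1.686×10⁶ m²/s².
v = 1299 m/s = 1.299 km/s.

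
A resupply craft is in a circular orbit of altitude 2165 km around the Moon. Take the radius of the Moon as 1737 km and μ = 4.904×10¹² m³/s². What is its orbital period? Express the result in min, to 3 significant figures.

T ≈ 364 min

r = 1737 + 2165 = 3902.0 km = 3.9020×10⁶ m.
Kepler's third law: T = 2π√(r³/μ) = 2π√((3.902×10⁶)³ / 4.904×10¹²).
r³/μ = 1.211×10⁷ s², so T = 2π × 3.481×10³ = 2.187×10⁴ s.
Converting: 2.187×10⁴ s ÷ 60.00 = 364.5 min.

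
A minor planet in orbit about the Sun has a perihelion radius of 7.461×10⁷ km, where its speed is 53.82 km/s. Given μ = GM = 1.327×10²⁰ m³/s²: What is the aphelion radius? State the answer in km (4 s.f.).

aphelion radius ≈ 3.272×10⁸ km

r_p = 7.461×10¹⁰ m.
Specific energy ε = v²/2 − μ/r = -3.303×10⁸ J/kg, so a = −μ/(2ε) = 2.009×10¹¹ m.
The apsides satisfy r_p + r_a = 2a, so the aphelion radius is 2a − r_p = 3.272×10¹¹ m = 3.2716×10⁸ km.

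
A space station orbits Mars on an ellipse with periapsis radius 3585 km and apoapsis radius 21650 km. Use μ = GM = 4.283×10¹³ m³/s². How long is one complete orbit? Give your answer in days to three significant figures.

T ≈ 0.498 days

Semi-major axis a = (r_p + r_a)/2 = (3585.0 + 21650)/2 = 12618 km = 1.262×10⁷ m.
By Kepler's third law T = 2π√(a³/μ) = 2π × 6.848×10³ = 4.303×10⁴ s.
= 0.498 days.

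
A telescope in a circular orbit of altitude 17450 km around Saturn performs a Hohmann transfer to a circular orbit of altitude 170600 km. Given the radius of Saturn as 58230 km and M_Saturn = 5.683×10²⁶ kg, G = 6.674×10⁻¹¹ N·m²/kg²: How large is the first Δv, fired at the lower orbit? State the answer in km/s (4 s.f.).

Δv ≈ 5.058 km/s

μ = GM = 6.674×10⁻¹¹ × 5.683×10²⁶ = 3.793×10¹⁶ m³/s².
r₁ = 58230 + 17450 = 75680 km = 7.5680×10⁷ m.
r₂ = 58230 + 170600 = 228830 km = 2.2883×10⁸ m.
Transfer ellipse a_t = (r₁ + r₂)/2 = 1.523×10⁸ m.
At r₁: circular v_c1 = √(μ/r₁) = 22390 m/s; transfer-perikrone v_p = √[μ(2/r₁ − 1/a_t)] = 27440 m/s.
Δv₁ = v_p − v_c1 = 5058 m/s.
= 5.058 km/s.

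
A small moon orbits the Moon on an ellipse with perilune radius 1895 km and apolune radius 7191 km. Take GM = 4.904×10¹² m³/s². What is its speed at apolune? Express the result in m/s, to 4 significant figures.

Semi-major axis a = (r_p + r_a)/2 = 4543.0 km = 4.543×10⁶ m.
Vis-viva: v² = μ(2/r − 1/a) = 4.904×10¹² × (2.781×10⁻⁷ − 2.201×10⁻⁷) = 2.845×10⁵ m²/s².
v = 533.4 m/s.

v ≈ 533.4 m/s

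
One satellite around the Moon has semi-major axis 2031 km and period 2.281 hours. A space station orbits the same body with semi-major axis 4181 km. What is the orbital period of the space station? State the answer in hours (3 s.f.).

Kepler's third law: T² ∝ a³, so T₂ = T₁ (a₂/a₁)^(3/2).
a₂/a₁ = 2.059, (a₂/a₁)^(3/2) = 2.954.
T₂ = 2.281 × 2.954 = 6.737 hours.

T₂ ≈ 6.74 hours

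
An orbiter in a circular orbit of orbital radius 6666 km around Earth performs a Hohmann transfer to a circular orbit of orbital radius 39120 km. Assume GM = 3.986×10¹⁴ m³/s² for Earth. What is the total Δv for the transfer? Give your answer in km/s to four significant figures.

r₁ = 6666 km = 6.666×10⁶ m.
r₂ = 39120 km = 3.912×10⁷ m.
Transfer ellipse a_t = (r₁ + r₂)/2 = 2.289×10⁷ m.
At r₁: circular v_c1 = √(μ/r₁) = 7733 m/s; transfer-perigee v_p = √[μ(2/r₁ − 1/a_t)] = 10110 m/s.
Δv₁ = v_p − v_c1 = 2376 m/s.
At r₂: circular v_c2 = √(μ/r₂) = 3192 m/s; transfer-apogee v_a = √[μ(2/r₂ − 1/a_t)] = 1722 m/s.
Δv₂ = v_c2 − v_a = 1470 m/s.
Total Δv = Δv₁ + Δv₂ = 3845 m/s = 3.845 km/s.

Δv_total ≈ 3.845 km/s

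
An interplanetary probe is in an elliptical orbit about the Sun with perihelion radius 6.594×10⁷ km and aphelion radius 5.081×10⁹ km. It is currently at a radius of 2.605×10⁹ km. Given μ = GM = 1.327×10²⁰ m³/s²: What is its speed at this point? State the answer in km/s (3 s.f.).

Semi-major axis a = (r_p + r_a)/2 = 2.5735×10⁹ km = 2.573×10¹² m.
Vis-viva: v² = μ(2/r − 1/a) = 1.327×10²⁰ × (7.678×10⁻¹³ − 3.886×10⁻¹³) = 5.032×10⁷ m²/s².
v = 7093 m/s = 7.093 km/s.

v ≈ 7.09 km/s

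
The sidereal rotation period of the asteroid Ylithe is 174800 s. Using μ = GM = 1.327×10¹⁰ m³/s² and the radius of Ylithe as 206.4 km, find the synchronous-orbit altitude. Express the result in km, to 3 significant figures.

A synchronous orbit has period T, so by Kepler's third law a = (μT²/4π²)^(1/3).
μT²/4π² = 1.327×10¹⁰ × (1.748×10⁵)² / 39.48 = 1.027×10¹⁹ m³.
a = 2.174×10⁶ m = 2173.7 km.
Altitude h = a − R = 2173.7 − 206.4 = 1967.3 km.

h_sync ≈ 1970 km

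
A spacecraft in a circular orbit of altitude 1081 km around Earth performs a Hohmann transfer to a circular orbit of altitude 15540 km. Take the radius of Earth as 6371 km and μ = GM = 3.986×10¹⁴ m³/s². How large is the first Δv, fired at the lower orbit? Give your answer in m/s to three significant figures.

r₁ = 6371 + 1081 = 7452.0 km = 7.4520×10⁶ m.
r₂ = 6371 + 15540 = 21911 km = 2.1911×10⁷ m.
Transfer ellipse a_t = (r₁ + r₂)/2 = 1.468×10⁷ m.
At r₁: circular v_c1 = √(μ/r₁) = 7314 m/s; transfer-perigee v_p = √[μ(2/r₁ − 1/a_t)] = 8935 m/s.
Δv₁ = v_p − v_c1 = 1621 m/s.

Δv ≈ 1620 m/s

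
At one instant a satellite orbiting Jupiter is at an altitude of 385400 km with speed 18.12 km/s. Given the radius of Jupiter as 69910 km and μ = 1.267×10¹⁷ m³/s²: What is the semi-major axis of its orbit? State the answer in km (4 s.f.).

a ≈ 5.552×10⁵ km

r = 69910 + 385400 = 4.5531×10⁵ km = 4.553×10⁸ m.
Specific orbital energy ε = v²/2 − μ/r = (18120)²/2 − 1.267×10¹⁷/4.553×10⁸ = -1.141×10⁸ J/kg.
Since ε = −μ/(2a), a = −μ/(2ε) = 5.552×10⁸ m = 5.5519×10⁵ km.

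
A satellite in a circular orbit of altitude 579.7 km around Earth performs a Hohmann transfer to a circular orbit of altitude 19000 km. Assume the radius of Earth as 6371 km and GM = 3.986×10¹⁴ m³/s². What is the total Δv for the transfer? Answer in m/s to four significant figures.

Δv_total ≈ 3280 m/s

r₁ = 6371 + 579.7 = 6950.7 km = 6.9507×10⁶ m.
r₂ = 6371 + 19000 = 25371 km = 2.5371×10⁷ m.
Transfer ellipse a_t = (r₁ + r₂)/2 = 1.616×10⁷ m.
At r₁: circular v_c1 = √(μ/r₁) = 7573 m/s; transfer-perigee v_p = √[μ(2/r₁ − 1/a_t)] = 9488 m/s.
Δv₁ = v_p − v_c1 = 1916 m/s.
At r₂: circular v_c2 = √(μ/r₂) = 3964 m/s; transfer-apogee v_a = √[μ(2/r₂ − 1/a_t)] = 2599 m/s.
Δv₂ = v_c2 − v_a = 1364 m/s.
Total Δv = Δv₁ + Δv₂ = 3280 m/s.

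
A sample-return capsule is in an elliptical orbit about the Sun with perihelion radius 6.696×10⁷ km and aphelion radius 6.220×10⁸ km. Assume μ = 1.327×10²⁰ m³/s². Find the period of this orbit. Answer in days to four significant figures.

T ≈ 1276 days

Semi-major axis a = (r_p + r_a)/2 = (6.6960×10⁷ + 6.2200×10⁸)/2 = 3.4448×10⁸ km = 3.445×10¹¹ m.
By Kepler's third law T = 2π√(a³/μ) = 2π × 1.755×10⁷ = 1.103×10⁸ s.
= 1276 days.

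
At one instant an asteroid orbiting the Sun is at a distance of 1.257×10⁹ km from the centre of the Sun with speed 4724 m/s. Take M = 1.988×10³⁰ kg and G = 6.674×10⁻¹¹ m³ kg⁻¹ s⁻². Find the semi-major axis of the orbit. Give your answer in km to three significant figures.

a ≈ 7.03×10⁸ km

μ = GM = 6.674×10⁻¹¹ × 1.988×10³⁰ = 1.327×10²⁰ m³/s².
r = 1.257×10¹² m.
Vis-viva rearranged: 1/a = 2/r − v²/μ = 1.591×10⁻¹² − 1.682×10⁻¹³ = 1.423×10⁻¹² m⁻¹.
a = 7.028×10¹¹ m = 7.0279×10⁸ km.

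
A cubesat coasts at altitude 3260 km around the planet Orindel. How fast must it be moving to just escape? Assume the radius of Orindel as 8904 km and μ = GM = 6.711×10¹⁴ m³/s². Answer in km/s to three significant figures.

r = 8904 + 3260 = 12164 km = 1.2164×10⁷ m.
Escape speed v_esc = √(2μ/r) = √(2 × 6.711×10¹⁴ / 1.216×10⁷) = √(1.103×10⁸) = 10500 m/s.
= 10.50 km/s.

v_esc ≈ 10.5 km/s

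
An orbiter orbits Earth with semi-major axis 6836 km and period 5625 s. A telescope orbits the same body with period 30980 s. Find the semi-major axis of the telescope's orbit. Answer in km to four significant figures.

a₂ ≈ 21320 km

Kepler's third law: a³ ∝ T², so a₂ = a₁ (T₂/T₁)^(2/3).
T₂/T₁ = 5.508, (T₂/T₁)^(2/3) = 3.119.
a₂ = 6836 × 3.119 = 21320 km.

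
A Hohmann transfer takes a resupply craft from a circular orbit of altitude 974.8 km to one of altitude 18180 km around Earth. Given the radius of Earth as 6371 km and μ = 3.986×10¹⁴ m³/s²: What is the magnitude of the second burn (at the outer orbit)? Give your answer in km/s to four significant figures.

r₁ = 6371 + 974.8 = 7345.8 km = 7.3458×10⁶ m.
r₂ = 6371 + 18180 = 24551 km = 2.4551×10⁷ m.
Transfer ellipse a_t = (r₁ + r₂)/2 = 1.595×10⁷ m.
At r₁: circular v_c1 = √(μ/r₁) = 7366 m/s; transfer-perigee v_p = √[μ(2/r₁ − 1/a_t)] = 9140 m/s.
At r₂: circular v_c2 = √(μ/r₂) = 4029 m/s; transfer-apogee v_a = √[μ(2/r₂ − 1/a_t)] = 2735 m/s.
Δv₂ = v_c2 − v_a = 1295 m/s.
= 1.295 km/s.

Δv ≈ 1.295 km/s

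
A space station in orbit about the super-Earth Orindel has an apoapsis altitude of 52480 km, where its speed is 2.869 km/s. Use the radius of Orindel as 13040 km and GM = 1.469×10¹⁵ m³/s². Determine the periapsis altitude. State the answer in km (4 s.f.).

r_a = 13040 + 52480 = 65520 km = 6.552×10⁷ m.
Specific energy ε = v²/2 − μ/r = -1.831×10⁷ J/kg, so a = −μ/(2ε) = 4.013×10⁷ m.
The apsides satisfy r_p + r_a = 2a, so the periapsis radius is 2a − r_a = 1.473×10⁷ m = 14731 km.
Periapsis altitude = 14731 − 13040 = 1691.1 km.

periapsis altitude ≈ 1691 km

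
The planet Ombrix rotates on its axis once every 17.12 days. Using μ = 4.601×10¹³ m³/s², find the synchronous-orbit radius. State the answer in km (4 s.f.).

r_sync ≈ 1.366×10⁵ km

T = 17.12 days = 1.479×10⁶ s.
A synchronous orbit has period T, so by Kepler's third law a = (μT²/4π²)^(1/3).
μT²/4π² = 4.601×10¹³ × (1.479×10⁶)² / 39.48 = 2.550×10²⁴ m³.
a = 1.366×10⁸ m = 1.3662×10⁵ km.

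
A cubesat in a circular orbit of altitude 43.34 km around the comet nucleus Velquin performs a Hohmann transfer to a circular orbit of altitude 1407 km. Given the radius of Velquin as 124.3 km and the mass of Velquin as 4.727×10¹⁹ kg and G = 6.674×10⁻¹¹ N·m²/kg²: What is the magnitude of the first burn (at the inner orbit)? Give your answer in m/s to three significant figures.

Δv ≈ 47.0 m/s

μ = GM = 6.674×10⁻¹¹ × 4.727×10¹⁹ = 3.155×10⁹ m³/s².
r₁ = 124.3 + 43.34 = 167.64 km = 1.6764×10⁵ m.
r₂ = 124.3 + 1407 = 1531.3 km = 1.5313×10⁶ m.
Transfer ellipse a_t = (r₁ + r₂)/2 = 8.495×10⁵ m.
At r₁: circular v_c1 = √(μ/r₁) = 137.2 m/s; transfer-periapsis v_p = √[μ(2/r₁ − 1/a_t)] = 184.2 m/s.
Δv₁ = v_p − v_c1 = 47.00 m/s.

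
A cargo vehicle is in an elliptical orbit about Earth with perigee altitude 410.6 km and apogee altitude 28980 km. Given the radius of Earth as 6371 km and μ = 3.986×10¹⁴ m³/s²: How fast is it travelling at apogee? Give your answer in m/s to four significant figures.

v ≈ 1905 m/s

r_p = 6371 + 410.6 = 6781.6 km = 6.7816×10⁶ m.
r_a = 6371 + 28980 = 35351 km = 3.5351×10⁷ m.
Semi-major axis a = (r_p + r_a)/2 = 21066 km = 2.107×10⁷ m.
Vis-viva: v² = μ(2/r − 1/a) = 3.986×10¹⁴ × (5.658×10⁻⁸ − 4.747×10⁻⁸) = 3.630×10⁶ m²/s².
v = 1905 m/s.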